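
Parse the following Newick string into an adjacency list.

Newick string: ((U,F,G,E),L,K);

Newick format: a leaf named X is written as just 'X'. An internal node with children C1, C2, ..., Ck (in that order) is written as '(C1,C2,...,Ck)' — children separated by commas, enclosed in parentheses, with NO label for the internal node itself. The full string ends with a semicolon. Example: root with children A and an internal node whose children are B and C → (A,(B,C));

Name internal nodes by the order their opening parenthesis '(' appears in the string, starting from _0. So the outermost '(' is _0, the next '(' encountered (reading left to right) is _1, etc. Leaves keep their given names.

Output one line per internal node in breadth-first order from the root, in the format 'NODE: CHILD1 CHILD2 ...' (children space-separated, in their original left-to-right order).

Answer: _0: _1 L K
_1: U F G E

Derivation:
Input: ((U,F,G,E),L,K);
Scanning left-to-right, naming '(' by encounter order:
  pos 0: '(' -> open internal node _0 (depth 1)
  pos 1: '(' -> open internal node _1 (depth 2)
  pos 9: ')' -> close internal node _1 (now at depth 1)
  pos 14: ')' -> close internal node _0 (now at depth 0)
Total internal nodes: 2
BFS adjacency from root:
  _0: _1 L K
  _1: U F G E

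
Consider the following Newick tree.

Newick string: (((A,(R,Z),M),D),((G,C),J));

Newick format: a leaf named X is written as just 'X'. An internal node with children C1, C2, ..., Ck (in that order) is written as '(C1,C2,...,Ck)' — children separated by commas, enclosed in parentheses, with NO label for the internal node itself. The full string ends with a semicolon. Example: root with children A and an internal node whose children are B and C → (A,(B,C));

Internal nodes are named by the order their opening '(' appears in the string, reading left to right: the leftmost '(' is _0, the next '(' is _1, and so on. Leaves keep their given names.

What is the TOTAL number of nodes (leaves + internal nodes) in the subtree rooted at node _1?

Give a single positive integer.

Answer: 8

Derivation:
Newick: (((A,(R,Z),M),D),((G,C),J));
Locate _1: it is the '(' at position 1 (the 2nd '(' reading left to right).
Query: subtree rooted at _1
_1: subtree_size = 1 + 7
  _2: subtree_size = 1 + 5
    A: subtree_size = 1 + 0
    _3: subtree_size = 1 + 2
      R: subtree_size = 1 + 0
      Z: subtree_size = 1 + 0
    M: subtree_size = 1 + 0
  D: subtree_size = 1 + 0
Total subtree size of _1: 8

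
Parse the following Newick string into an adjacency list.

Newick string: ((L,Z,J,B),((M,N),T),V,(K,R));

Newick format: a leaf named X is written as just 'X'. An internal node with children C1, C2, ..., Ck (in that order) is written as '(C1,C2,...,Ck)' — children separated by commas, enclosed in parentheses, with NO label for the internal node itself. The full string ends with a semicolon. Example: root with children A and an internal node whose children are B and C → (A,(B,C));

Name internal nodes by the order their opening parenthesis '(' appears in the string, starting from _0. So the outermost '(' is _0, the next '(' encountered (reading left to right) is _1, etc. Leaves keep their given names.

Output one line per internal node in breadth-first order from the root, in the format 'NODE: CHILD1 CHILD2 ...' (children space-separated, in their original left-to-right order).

Answer: _0: _1 _2 V _4
_1: L Z J B
_2: _3 T
_4: K R
_3: M N

Derivation:
Input: ((L,Z,J,B),((M,N),T),V,(K,R));
Scanning left-to-right, naming '(' by encounter order:
  pos 0: '(' -> open internal node _0 (depth 1)
  pos 1: '(' -> open internal node _1 (depth 2)
  pos 9: ')' -> close internal node _1 (now at depth 1)
  pos 11: '(' -> open internal node _2 (depth 2)
  pos 12: '(' -> open internal node _3 (depth 3)
  pos 16: ')' -> close internal node _3 (now at depth 2)
  pos 19: ')' -> close internal node _2 (now at depth 1)
  pos 23: '(' -> open internal node _4 (depth 2)
  pos 27: ')' -> close internal node _4 (now at depth 1)
  pos 28: ')' -> close internal node _0 (now at depth 0)
Total internal nodes: 5
BFS adjacency from root:
  _0: _1 _2 V _4
  _1: L Z J B
  _2: _3 T
  _4: K R
  _3: M N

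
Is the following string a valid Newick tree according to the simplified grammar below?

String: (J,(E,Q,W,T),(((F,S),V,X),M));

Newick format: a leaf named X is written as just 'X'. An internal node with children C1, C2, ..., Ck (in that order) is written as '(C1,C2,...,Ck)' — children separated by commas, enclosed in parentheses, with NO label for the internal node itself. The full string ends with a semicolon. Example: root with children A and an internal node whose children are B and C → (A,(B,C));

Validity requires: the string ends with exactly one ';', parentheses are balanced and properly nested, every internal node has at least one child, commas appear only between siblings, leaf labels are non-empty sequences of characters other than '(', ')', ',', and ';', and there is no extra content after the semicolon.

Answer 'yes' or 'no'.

Input: (J,(E,Q,W,T),(((F,S),V,X),M));
Paren balance: 5 '(' vs 5 ')' OK
Ends with single ';': True
Full parse: OK
Valid: True

Answer: yes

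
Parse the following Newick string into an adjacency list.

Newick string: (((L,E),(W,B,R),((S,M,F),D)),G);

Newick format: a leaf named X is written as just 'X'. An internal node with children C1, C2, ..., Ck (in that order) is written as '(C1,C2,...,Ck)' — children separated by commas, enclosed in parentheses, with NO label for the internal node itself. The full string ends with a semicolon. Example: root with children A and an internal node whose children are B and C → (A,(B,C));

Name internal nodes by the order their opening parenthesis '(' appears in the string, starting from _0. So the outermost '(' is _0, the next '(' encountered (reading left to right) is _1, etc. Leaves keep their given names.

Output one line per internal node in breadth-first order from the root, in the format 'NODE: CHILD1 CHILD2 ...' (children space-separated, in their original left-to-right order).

Answer: _0: _1 G
_1: _2 _3 _4
_2: L E
_3: W B R
_4: _5 D
_5: S M F

Derivation:
Input: (((L,E),(W,B,R),((S,M,F),D)),G);
Scanning left-to-right, naming '(' by encounter order:
  pos 0: '(' -> open internal node _0 (depth 1)
  pos 1: '(' -> open internal node _1 (depth 2)
  pos 2: '(' -> open internal node _2 (depth 3)
  pos 6: ')' -> close internal node _2 (now at depth 2)
  pos 8: '(' -> open internal node _3 (depth 3)
  pos 14: ')' -> close internal node _3 (now at depth 2)
  pos 16: '(' -> open internal node _4 (depth 3)
  pos 17: '(' -> open internal node _5 (depth 4)
  pos 23: ')' -> close internal node _5 (now at depth 3)
  pos 26: ')' -> close internal node _4 (now at depth 2)
  pos 27: ')' -> close internal node _1 (now at depth 1)
  pos 30: ')' -> close internal node _0 (now at depth 0)
Total internal nodes: 6
BFS adjacency from root:
  _0: _1 G
  _1: _2 _3 _4
  _2: L E
  _3: W B R
  _4: _5 D
  _5: S M F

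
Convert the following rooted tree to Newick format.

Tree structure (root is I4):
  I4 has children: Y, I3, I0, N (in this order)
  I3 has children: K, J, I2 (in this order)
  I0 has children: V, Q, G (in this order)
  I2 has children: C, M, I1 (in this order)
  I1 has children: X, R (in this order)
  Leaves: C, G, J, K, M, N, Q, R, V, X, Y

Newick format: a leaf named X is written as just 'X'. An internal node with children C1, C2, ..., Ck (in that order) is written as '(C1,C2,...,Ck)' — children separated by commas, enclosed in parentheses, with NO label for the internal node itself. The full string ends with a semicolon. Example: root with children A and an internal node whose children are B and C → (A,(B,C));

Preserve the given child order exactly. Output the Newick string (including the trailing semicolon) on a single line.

internal I4 with children ['Y', 'I3', 'I0', 'N']
  leaf 'Y' → 'Y'
  internal I3 with children ['K', 'J', 'I2']
    leaf 'K' → 'K'
    leaf 'J' → 'J'
    internal I2 with children ['C', 'M', 'I1']
      leaf 'C' → 'C'
      leaf 'M' → 'M'
      internal I1 with children ['X', 'R']
        leaf 'X' → 'X'
        leaf 'R' → 'R'
      → '(X,R)'
    → '(C,M,(X,R))'
  → '(K,J,(C,M,(X,R)))'
  internal I0 with children ['V', 'Q', 'G']
    leaf 'V' → 'V'
    leaf 'Q' → 'Q'
    leaf 'G' → 'G'
  → '(V,Q,G)'
  leaf 'N' → 'N'
→ '(Y,(K,J,(C,M,(X,R))),(V,Q,G),N)'
Final: (Y,(K,J,(C,M,(X,R))),(V,Q,G),N);

Answer: (Y,(K,J,(C,M,(X,R))),(V,Q,G),N);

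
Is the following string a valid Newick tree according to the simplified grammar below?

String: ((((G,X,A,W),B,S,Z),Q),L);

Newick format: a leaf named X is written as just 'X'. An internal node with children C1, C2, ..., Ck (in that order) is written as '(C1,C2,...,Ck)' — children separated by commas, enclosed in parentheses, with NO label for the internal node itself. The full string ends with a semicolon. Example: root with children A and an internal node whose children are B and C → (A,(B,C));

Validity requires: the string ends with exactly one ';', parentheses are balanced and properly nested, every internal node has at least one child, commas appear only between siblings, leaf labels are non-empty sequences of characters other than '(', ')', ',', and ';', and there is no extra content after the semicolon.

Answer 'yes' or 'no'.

Answer: yes

Derivation:
Input: ((((G,X,A,W),B,S,Z),Q),L);
Paren balance: 4 '(' vs 4 ')' OK
Ends with single ';': True
Full parse: OK
Valid: True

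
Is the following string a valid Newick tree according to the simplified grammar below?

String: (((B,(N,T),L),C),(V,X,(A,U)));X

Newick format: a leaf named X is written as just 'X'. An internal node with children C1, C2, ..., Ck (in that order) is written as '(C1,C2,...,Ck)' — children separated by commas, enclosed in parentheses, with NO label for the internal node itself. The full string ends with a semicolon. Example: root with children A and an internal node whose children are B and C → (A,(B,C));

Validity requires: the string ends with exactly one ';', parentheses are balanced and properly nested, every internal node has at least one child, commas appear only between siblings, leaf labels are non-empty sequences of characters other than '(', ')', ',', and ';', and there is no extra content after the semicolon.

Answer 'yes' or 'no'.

Input: (((B,(N,T),L),C),(V,X,(A,U)));X
Paren balance: 6 '(' vs 6 ')' OK
Ends with single ';': False
Full parse: FAILS (must end with ;)
Valid: False

Answer: no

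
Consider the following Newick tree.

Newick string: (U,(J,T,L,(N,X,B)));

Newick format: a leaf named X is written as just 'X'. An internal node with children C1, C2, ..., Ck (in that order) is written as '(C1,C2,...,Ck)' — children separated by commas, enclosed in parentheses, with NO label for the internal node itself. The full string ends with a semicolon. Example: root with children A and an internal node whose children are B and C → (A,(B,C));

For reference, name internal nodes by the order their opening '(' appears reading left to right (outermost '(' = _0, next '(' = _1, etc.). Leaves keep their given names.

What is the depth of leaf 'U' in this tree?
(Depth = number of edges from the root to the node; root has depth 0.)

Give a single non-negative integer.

Newick: (U,(J,T,L,(N,X,B)));
Naming internals by '(' encounter order: outermost '(' = _0, next = _1, ...
Query node: U
Path from root: _0 -> U
Depth of U: 1 (number of edges from root)

Answer: 1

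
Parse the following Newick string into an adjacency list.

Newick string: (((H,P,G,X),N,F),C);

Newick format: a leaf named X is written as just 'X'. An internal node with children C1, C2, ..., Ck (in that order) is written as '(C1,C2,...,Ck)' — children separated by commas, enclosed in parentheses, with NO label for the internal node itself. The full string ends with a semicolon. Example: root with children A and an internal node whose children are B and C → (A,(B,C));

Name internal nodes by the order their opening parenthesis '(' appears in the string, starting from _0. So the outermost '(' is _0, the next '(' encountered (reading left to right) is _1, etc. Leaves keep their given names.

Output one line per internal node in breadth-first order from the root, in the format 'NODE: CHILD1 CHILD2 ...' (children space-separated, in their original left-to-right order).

Answer: _0: _1 C
_1: _2 N F
_2: H P G X

Derivation:
Input: (((H,P,G,X),N,F),C);
Scanning left-to-right, naming '(' by encounter order:
  pos 0: '(' -> open internal node _0 (depth 1)
  pos 1: '(' -> open internal node _1 (depth 2)
  pos 2: '(' -> open internal node _2 (depth 3)
  pos 10: ')' -> close internal node _2 (now at depth 2)
  pos 15: ')' -> close internal node _1 (now at depth 1)
  pos 18: ')' -> close internal node _0 (now at depth 0)
Total internal nodes: 3
BFS adjacency from root:
  _0: _1 C
  _1: _2 N F
  _2: H P G X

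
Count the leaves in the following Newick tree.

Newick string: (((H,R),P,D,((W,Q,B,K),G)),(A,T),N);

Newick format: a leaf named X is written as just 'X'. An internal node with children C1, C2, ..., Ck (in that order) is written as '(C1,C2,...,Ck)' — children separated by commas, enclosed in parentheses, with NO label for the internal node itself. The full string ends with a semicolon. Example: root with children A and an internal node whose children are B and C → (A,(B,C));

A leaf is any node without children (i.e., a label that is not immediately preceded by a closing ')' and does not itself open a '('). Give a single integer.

Answer: 12

Derivation:
Newick: (((H,R),P,D,((W,Q,B,K),G)),(A,T),N);
Scan left-to-right; a leaf is any maximal label run not followed by '(':
  pos 3: leaf 'H' → count = 1
  pos 5: leaf 'R' → count = 2
  pos 8: leaf 'P' → count = 3
  pos 10: leaf 'D' → count = 4
  pos 14: leaf 'W' → count = 5
  pos 16: leaf 'Q' → count = 6
  pos 18: leaf 'B' → count = 7
  pos 20: leaf 'K' → count = 8
  pos 23: leaf 'G' → count = 9
  pos 28: leaf 'A' → count = 10
  pos 30: leaf 'T' → count = 11
  pos 33: leaf 'N' → count = 12
Total leaves: 12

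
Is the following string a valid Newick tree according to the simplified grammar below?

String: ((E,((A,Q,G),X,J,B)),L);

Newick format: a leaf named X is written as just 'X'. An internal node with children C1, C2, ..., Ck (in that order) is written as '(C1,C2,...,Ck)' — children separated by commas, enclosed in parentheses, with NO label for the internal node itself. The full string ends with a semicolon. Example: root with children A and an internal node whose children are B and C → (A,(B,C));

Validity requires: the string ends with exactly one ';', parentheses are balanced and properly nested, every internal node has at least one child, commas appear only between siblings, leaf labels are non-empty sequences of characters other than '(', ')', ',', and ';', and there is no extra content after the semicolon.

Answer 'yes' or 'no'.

Answer: yes

Derivation:
Input: ((E,((A,Q,G),X,J,B)),L);
Paren balance: 4 '(' vs 4 ')' OK
Ends with single ';': True
Full parse: OK
Valid: True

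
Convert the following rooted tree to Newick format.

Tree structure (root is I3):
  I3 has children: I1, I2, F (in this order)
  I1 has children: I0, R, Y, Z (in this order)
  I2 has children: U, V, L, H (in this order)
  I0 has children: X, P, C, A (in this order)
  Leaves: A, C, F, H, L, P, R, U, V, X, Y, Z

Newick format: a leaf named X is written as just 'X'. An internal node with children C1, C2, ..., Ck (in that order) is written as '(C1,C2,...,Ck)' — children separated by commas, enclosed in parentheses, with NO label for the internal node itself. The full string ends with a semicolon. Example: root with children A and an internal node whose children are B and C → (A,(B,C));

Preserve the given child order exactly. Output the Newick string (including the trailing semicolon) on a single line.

internal I3 with children ['I1', 'I2', 'F']
  internal I1 with children ['I0', 'R', 'Y', 'Z']
    internal I0 with children ['X', 'P', 'C', 'A']
      leaf 'X' → 'X'
      leaf 'P' → 'P'
      leaf 'C' → 'C'
      leaf 'A' → 'A'
    → '(X,P,C,A)'
    leaf 'R' → 'R'
    leaf 'Y' → 'Y'
    leaf 'Z' → 'Z'
  → '((X,P,C,A),R,Y,Z)'
  internal I2 with children ['U', 'V', 'L', 'H']
    leaf 'U' → 'U'
    leaf 'V' → 'V'
    leaf 'L' → 'L'
    leaf 'H' → 'H'
  → '(U,V,L,H)'
  leaf 'F' → 'F'
→ '(((X,P,C,A),R,Y,Z),(U,V,L,H),F)'
Final: (((X,P,C,A),R,Y,Z),(U,V,L,H),F);

Answer: (((X,P,C,A),R,Y,Z),(U,V,L,H),F);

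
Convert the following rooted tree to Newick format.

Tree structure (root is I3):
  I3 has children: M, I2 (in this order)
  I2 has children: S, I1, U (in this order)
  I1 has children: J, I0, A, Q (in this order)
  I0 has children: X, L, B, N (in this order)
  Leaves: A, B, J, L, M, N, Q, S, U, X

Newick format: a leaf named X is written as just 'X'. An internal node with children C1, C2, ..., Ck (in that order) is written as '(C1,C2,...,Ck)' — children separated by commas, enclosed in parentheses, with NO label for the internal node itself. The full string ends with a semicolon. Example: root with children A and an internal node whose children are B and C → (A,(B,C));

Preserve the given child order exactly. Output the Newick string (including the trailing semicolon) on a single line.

internal I3 with children ['M', 'I2']
  leaf 'M' → 'M'
  internal I2 with children ['S', 'I1', 'U']
    leaf 'S' → 'S'
    internal I1 with children ['J', 'I0', 'A', 'Q']
      leaf 'J' → 'J'
      internal I0 with children ['X', 'L', 'B', 'N']
        leaf 'X' → 'X'
        leaf 'L' → 'L'
        leaf 'B' → 'B'
        leaf 'N' → 'N'
      → '(X,L,B,N)'
      leaf 'A' → 'A'
      leaf 'Q' → 'Q'
    → '(J,(X,L,B,N),A,Q)'
    leaf 'U' → 'U'
  → '(S,(J,(X,L,B,N),A,Q),U)'
→ '(M,(S,(J,(X,L,B,N),A,Q),U))'
Final: (M,(S,(J,(X,L,B,N),A,Q),U));

Answer: (M,(S,(J,(X,L,B,N),A,Q),U));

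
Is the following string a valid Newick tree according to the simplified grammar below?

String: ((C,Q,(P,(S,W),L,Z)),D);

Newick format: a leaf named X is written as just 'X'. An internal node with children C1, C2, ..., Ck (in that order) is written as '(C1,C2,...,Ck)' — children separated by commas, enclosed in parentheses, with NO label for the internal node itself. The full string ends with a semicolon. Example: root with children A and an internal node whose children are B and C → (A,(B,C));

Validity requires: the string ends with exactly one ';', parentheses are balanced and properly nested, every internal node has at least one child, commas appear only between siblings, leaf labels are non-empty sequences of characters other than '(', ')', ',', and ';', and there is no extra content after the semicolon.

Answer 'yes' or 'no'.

Answer: yes

Derivation:
Input: ((C,Q,(P,(S,W),L,Z)),D);
Paren balance: 4 '(' vs 4 ')' OK
Ends with single ';': True
Full parse: OK
Valid: True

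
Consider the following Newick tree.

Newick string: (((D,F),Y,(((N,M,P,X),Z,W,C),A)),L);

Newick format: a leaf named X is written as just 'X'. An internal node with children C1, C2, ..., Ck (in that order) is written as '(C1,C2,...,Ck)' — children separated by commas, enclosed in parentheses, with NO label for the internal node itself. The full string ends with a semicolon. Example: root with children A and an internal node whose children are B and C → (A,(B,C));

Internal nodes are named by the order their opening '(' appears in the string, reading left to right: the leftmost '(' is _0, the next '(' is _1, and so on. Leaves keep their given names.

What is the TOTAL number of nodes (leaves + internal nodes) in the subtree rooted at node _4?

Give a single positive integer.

Answer: 9

Derivation:
Newick: (((D,F),Y,(((N,M,P,X),Z,W,C),A)),L);
Locate _4: it is the '(' at position 11 (the 5th '(' reading left to right).
Query: subtree rooted at _4
_4: subtree_size = 1 + 8
  _5: subtree_size = 1 + 4
    N: subtree_size = 1 + 0
    M: subtree_size = 1 + 0
    P: subtree_size = 1 + 0
    X: subtree_size = 1 + 0
  Z: subtree_size = 1 + 0
  W: subtree_size = 1 + 0
  C: subtree_size = 1 + 0
Total subtree size of _4: 9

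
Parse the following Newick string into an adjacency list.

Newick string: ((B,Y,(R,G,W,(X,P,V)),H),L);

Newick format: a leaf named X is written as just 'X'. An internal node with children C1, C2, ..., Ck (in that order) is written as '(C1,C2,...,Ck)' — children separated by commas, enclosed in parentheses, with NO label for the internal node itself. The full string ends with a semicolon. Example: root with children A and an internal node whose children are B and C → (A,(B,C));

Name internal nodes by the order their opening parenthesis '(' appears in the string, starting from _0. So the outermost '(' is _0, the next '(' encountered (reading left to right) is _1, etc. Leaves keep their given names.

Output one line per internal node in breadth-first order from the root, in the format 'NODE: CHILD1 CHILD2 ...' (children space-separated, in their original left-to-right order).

Answer: _0: _1 L
_1: B Y _2 H
_2: R G W _3
_3: X P V

Derivation:
Input: ((B,Y,(R,G,W,(X,P,V)),H),L);
Scanning left-to-right, naming '(' by encounter order:
  pos 0: '(' -> open internal node _0 (depth 1)
  pos 1: '(' -> open internal node _1 (depth 2)
  pos 6: '(' -> open internal node _2 (depth 3)
  pos 13: '(' -> open internal node _3 (depth 4)
  pos 19: ')' -> close internal node _3 (now at depth 3)
  pos 20: ')' -> close internal node _2 (now at depth 2)
  pos 23: ')' -> close internal node _1 (now at depth 1)
  pos 26: ')' -> close internal node _0 (now at depth 0)
Total internal nodes: 4
BFS adjacency from root:
  _0: _1 L
  _1: B Y _2 H
  _2: R G W _3
  _3: X P V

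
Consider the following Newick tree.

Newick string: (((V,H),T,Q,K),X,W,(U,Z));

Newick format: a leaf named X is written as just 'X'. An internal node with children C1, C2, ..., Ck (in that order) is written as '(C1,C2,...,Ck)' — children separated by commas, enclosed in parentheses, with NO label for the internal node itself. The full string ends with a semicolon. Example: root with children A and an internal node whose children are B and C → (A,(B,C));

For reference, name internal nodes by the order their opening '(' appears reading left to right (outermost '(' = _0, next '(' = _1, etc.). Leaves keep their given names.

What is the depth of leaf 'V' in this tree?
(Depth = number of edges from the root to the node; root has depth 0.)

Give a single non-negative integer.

Answer: 3

Derivation:
Newick: (((V,H),T,Q,K),X,W,(U,Z));
Naming internals by '(' encounter order: outermost '(' = _0, next = _1, ...
Query node: V
Path from root: _0 -> _1 -> _2 -> V
Depth of V: 3 (number of edges from root)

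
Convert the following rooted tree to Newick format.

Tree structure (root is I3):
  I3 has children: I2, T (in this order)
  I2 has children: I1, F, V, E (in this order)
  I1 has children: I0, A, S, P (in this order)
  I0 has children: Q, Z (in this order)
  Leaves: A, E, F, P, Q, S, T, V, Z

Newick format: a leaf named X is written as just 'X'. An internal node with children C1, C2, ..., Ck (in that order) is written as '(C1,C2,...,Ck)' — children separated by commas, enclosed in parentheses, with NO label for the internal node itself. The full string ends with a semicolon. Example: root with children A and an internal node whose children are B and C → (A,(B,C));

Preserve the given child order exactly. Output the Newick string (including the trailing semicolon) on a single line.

Answer: ((((Q,Z),A,S,P),F,V,E),T);

Derivation:
internal I3 with children ['I2', 'T']
  internal I2 with children ['I1', 'F', 'V', 'E']
    internal I1 with children ['I0', 'A', 'S', 'P']
      internal I0 with children ['Q', 'Z']
        leaf 'Q' → 'Q'
        leaf 'Z' → 'Z'
      → '(Q,Z)'
      leaf 'A' → 'A'
      leaf 'S' → 'S'
      leaf 'P' → 'P'
    → '((Q,Z),A,S,P)'
    leaf 'F' → 'F'
    leaf 'V' → 'V'
    leaf 'E' → 'E'
  → '(((Q,Z),A,S,P),F,V,E)'
  leaf 'T' → 'T'
→ '((((Q,Z),A,S,P),F,V,E),T)'
Final: ((((Q,Z),A,S,P),F,V,E),T);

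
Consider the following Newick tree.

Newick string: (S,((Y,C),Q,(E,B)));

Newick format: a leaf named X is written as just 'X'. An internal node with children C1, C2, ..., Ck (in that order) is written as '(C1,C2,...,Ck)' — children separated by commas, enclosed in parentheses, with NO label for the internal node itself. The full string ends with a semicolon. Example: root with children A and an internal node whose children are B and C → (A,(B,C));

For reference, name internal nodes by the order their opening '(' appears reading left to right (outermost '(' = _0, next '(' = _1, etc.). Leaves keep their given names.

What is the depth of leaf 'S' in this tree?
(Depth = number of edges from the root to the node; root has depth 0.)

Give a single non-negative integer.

Answer: 1

Derivation:
Newick: (S,((Y,C),Q,(E,B)));
Naming internals by '(' encounter order: outermost '(' = _0, next = _1, ...
Query node: S
Path from root: _0 -> S
Depth of S: 1 (number of edges from root)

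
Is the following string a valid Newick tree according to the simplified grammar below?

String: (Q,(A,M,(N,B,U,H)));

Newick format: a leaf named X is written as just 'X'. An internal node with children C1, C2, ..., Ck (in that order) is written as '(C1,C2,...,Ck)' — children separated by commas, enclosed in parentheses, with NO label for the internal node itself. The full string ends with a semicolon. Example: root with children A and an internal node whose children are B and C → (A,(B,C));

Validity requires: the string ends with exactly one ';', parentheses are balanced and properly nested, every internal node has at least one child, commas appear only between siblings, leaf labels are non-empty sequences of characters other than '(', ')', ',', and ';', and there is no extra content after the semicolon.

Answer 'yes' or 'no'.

Input: (Q,(A,M,(N,B,U,H)));
Paren balance: 3 '(' vs 3 ')' OK
Ends with single ';': True
Full parse: OK
Valid: True

Answer: yes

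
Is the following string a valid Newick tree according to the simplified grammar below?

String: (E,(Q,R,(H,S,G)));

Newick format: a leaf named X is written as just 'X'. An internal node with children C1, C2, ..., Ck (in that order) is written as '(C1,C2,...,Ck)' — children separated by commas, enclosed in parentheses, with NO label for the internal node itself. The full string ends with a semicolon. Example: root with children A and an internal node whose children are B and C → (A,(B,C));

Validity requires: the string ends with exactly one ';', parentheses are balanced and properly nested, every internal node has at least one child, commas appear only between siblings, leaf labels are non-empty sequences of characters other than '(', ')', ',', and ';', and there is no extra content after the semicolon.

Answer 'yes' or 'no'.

Input: (E,(Q,R,(H,S,G)));
Paren balance: 3 '(' vs 3 ')' OK
Ends with single ';': True
Full parse: OK
Valid: True

Answer: yes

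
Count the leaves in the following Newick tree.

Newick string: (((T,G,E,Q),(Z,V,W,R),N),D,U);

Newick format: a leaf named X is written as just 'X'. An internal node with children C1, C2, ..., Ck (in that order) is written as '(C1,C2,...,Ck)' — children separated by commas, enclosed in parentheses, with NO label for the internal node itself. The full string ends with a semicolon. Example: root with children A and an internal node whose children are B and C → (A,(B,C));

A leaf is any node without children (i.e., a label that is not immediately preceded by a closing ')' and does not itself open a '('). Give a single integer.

Newick: (((T,G,E,Q),(Z,V,W,R),N),D,U);
Scan left-to-right; a leaf is any maximal label run not followed by '(':
  pos 3: leaf 'T' → count = 1
  pos 5: leaf 'G' → count = 2
  pos 7: leaf 'E' → count = 3
  pos 9: leaf 'Q' → count = 4
  pos 13: leaf 'Z' → count = 5
  pos 15: leaf 'V' → count = 6
  pos 17: leaf 'W' → count = 7
  pos 19: leaf 'R' → count = 8
  pos 22: leaf 'N' → count = 9
  pos 25: leaf 'D' → count = 10
  pos 27: leaf 'U' → count = 11
Total leaves: 11

Answer: 11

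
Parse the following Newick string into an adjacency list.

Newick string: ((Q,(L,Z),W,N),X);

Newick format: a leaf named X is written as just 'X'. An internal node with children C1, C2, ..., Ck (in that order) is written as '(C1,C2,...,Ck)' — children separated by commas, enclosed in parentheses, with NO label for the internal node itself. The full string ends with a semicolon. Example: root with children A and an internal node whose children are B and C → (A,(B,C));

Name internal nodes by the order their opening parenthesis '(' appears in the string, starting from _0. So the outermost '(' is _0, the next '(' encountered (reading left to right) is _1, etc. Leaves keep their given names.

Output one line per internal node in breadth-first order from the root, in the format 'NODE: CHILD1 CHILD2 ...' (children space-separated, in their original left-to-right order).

Input: ((Q,(L,Z),W,N),X);
Scanning left-to-right, naming '(' by encounter order:
  pos 0: '(' -> open internal node _0 (depth 1)
  pos 1: '(' -> open internal node _1 (depth 2)
  pos 4: '(' -> open internal node _2 (depth 3)
  pos 8: ')' -> close internal node _2 (now at depth 2)
  pos 13: ')' -> close internal node _1 (now at depth 1)
  pos 16: ')' -> close internal node _0 (now at depth 0)
Total internal nodes: 3
BFS adjacency from root:
  _0: _1 X
  _1: Q _2 W N
  _2: L Z

Answer: _0: _1 X
_1: Q _2 W N
_2: L Z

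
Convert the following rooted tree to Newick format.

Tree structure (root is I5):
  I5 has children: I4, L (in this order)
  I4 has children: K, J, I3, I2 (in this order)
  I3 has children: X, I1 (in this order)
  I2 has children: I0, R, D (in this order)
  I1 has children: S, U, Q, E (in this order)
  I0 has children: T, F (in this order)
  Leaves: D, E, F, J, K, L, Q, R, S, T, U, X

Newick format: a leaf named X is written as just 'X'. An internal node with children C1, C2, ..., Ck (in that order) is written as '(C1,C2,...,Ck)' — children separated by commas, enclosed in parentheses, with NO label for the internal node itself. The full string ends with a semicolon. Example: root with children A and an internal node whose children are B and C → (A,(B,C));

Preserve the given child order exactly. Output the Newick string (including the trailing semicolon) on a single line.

internal I5 with children ['I4', 'L']
  internal I4 with children ['K', 'J', 'I3', 'I2']
    leaf 'K' → 'K'
    leaf 'J' → 'J'
    internal I3 with children ['X', 'I1']
      leaf 'X' → 'X'
      internal I1 with children ['S', 'U', 'Q', 'E']
        leaf 'S' → 'S'
        leaf 'U' → 'U'
        leaf 'Q' → 'Q'
        leaf 'E' → 'E'
      → '(S,U,Q,E)'
    → '(X,(S,U,Q,E))'
    internal I2 with children ['I0', 'R', 'D']
      internal I0 with children ['T', 'F']
        leaf 'T' → 'T'
        leaf 'F' → 'F'
      → '(T,F)'
      leaf 'R' → 'R'
      leaf 'D' → 'D'
    → '((T,F),R,D)'
  → '(K,J,(X,(S,U,Q,E)),((T,F),R,D))'
  leaf 'L' → 'L'
→ '((K,J,(X,(S,U,Q,E)),((T,F),R,D)),L)'
Final: ((K,J,(X,(S,U,Q,E)),((T,F),R,D)),L);

Answer: ((K,J,(X,(S,U,Q,E)),((T,F),R,D)),L);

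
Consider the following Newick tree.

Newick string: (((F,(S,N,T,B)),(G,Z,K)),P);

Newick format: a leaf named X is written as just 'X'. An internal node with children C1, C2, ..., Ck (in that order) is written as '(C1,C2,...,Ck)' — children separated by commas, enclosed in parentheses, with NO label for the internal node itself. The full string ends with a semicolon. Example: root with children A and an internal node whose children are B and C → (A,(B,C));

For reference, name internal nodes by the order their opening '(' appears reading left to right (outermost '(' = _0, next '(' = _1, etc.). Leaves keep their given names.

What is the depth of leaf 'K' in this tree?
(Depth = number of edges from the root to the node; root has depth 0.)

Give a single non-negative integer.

Answer: 3

Derivation:
Newick: (((F,(S,N,T,B)),(G,Z,K)),P);
Naming internals by '(' encounter order: outermost '(' = _0, next = _1, ...
Query node: K
Path from root: _0 -> _1 -> _4 -> K
Depth of K: 3 (number of edges from root)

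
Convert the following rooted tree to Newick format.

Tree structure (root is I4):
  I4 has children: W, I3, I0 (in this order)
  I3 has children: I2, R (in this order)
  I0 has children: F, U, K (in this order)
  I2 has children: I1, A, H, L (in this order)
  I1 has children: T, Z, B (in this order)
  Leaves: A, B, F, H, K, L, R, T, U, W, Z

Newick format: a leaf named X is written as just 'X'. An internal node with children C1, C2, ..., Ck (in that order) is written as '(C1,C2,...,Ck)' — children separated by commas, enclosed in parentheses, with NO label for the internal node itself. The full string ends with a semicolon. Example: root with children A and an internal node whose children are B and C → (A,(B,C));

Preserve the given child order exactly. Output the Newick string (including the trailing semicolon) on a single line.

Answer: (W,(((T,Z,B),A,H,L),R),(F,U,K));

Derivation:
internal I4 with children ['W', 'I3', 'I0']
  leaf 'W' → 'W'
  internal I3 with children ['I2', 'R']
    internal I2 with children ['I1', 'A', 'H', 'L']
      internal I1 with children ['T', 'Z', 'B']
        leaf 'T' → 'T'
        leaf 'Z' → 'Z'
        leaf 'B' → 'B'
      → '(T,Z,B)'
      leaf 'A' → 'A'
      leaf 'H' → 'H'
      leaf 'L' → 'L'
    → '((T,Z,B),A,H,L)'
    leaf 'R' → 'R'
  → '(((T,Z,B),A,H,L),R)'
  internal I0 with children ['F', 'U', 'K']
    leaf 'F' → 'F'
    leaf 'U' → 'U'
    leaf 'K' → 'K'
  → '(F,U,K)'
→ '(W,(((T,Z,B),A,H,L),R),(F,U,K))'
Final: (W,(((T,Z,B),A,H,L),R),(F,U,K));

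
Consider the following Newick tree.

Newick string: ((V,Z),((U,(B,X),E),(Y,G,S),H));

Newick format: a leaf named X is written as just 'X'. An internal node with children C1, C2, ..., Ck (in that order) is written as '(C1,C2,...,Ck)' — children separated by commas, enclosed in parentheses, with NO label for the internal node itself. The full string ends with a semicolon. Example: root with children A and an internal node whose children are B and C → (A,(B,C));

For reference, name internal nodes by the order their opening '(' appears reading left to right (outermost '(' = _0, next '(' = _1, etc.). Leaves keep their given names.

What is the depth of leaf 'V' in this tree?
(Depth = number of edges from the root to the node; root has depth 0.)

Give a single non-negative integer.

Newick: ((V,Z),((U,(B,X),E),(Y,G,S),H));
Naming internals by '(' encounter order: outermost '(' = _0, next = _1, ...
Query node: V
Path from root: _0 -> _1 -> V
Depth of V: 2 (number of edges from root)

Answer: 2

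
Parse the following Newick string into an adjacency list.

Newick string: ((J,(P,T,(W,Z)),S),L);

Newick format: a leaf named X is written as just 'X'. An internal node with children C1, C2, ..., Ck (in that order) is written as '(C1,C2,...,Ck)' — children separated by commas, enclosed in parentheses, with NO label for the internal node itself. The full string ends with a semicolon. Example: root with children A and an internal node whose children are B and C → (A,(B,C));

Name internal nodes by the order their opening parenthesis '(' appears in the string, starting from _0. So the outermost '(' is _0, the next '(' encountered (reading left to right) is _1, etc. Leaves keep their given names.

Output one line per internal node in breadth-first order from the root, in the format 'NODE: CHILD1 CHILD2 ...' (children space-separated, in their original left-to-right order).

Input: ((J,(P,T,(W,Z)),S),L);
Scanning left-to-right, naming '(' by encounter order:
  pos 0: '(' -> open internal node _0 (depth 1)
  pos 1: '(' -> open internal node _1 (depth 2)
  pos 4: '(' -> open internal node _2 (depth 3)
  pos 9: '(' -> open internal node _3 (depth 4)
  pos 13: ')' -> close internal node _3 (now at depth 3)
  pos 14: ')' -> close internal node _2 (now at depth 2)
  pos 17: ')' -> close internal node _1 (now at depth 1)
  pos 20: ')' -> close internal node _0 (now at depth 0)
Total internal nodes: 4
BFS adjacency from root:
  _0: _1 L
  _1: J _2 S
  _2: P T _3
  _3: W Z

Answer: _0: _1 L
_1: J _2 S
_2: P T _3
_3: W Z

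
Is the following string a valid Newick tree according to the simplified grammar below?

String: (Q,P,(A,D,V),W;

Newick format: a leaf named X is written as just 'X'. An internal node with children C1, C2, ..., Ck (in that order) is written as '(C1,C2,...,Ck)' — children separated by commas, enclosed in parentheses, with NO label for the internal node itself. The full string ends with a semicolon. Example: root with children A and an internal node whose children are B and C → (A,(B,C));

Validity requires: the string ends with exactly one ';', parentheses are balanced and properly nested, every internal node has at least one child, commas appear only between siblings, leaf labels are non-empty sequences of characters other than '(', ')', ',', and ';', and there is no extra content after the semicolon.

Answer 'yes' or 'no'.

Input: (Q,P,(A,D,V),W;
Paren balance: 2 '(' vs 1 ')' MISMATCH
Ends with single ';': True
Full parse: FAILS (expected , or ) at pos 14)
Valid: False

Answer: no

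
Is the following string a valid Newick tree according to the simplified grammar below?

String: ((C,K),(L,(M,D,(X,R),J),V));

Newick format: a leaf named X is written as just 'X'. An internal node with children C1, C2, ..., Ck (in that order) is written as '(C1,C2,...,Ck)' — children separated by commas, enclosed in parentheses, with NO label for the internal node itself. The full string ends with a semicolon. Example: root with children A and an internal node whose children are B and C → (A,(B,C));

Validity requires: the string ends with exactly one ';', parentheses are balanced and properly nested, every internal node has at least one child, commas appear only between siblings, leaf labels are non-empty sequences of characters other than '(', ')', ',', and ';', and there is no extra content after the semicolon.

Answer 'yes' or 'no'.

Input: ((C,K),(L,(M,D,(X,R),J),V));
Paren balance: 5 '(' vs 5 ')' OK
Ends with single ';': True
Full parse: OK
Valid: True

Answer: yes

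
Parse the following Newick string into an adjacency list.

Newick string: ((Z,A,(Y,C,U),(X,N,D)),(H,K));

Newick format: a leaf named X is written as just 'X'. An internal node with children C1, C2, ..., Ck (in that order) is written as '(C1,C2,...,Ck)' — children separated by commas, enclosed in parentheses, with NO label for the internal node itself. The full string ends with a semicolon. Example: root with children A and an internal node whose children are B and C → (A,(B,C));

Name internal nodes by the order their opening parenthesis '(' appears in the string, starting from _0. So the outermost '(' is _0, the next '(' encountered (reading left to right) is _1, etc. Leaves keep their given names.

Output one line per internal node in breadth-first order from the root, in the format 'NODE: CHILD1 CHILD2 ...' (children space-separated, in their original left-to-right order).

Answer: _0: _1 _4
_1: Z A _2 _3
_4: H K
_2: Y C U
_3: X N D

Derivation:
Input: ((Z,A,(Y,C,U),(X,N,D)),(H,K));
Scanning left-to-right, naming '(' by encounter order:
  pos 0: '(' -> open internal node _0 (depth 1)
  pos 1: '(' -> open internal node _1 (depth 2)
  pos 6: '(' -> open internal node _2 (depth 3)
  pos 12: ')' -> close internal node _2 (now at depth 2)
  pos 14: '(' -> open internal node _3 (depth 3)
  pos 20: ')' -> close internal node _3 (now at depth 2)
  pos 21: ')' -> close internal node _1 (now at depth 1)
  pos 23: '(' -> open internal node _4 (depth 2)
  pos 27: ')' -> close internal node _4 (now at depth 1)
  pos 28: ')' -> close internal node _0 (now at depth 0)
Total internal nodes: 5
BFS adjacency from root:
  _0: _1 _4
  _1: Z A _2 _3
  _4: H K
  _2: Y C U
  _3: X N D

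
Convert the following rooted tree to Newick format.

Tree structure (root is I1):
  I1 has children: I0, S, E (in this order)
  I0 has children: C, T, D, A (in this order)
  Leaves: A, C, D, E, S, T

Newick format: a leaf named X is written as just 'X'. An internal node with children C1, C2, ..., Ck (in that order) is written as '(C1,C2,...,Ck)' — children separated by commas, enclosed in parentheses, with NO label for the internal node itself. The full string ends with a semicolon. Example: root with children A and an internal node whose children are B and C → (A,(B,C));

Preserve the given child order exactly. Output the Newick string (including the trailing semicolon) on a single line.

Answer: ((C,T,D,A),S,E);

Derivation:
internal I1 with children ['I0', 'S', 'E']
  internal I0 with children ['C', 'T', 'D', 'A']
    leaf 'C' → 'C'
    leaf 'T' → 'T'
    leaf 'D' → 'D'
    leaf 'A' → 'A'
  → '(C,T,D,A)'
  leaf 'S' → 'S'
  leaf 'E' → 'E'
→ '((C,T,D,A),S,E)'
Final: ((C,T,D,A),S,E);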